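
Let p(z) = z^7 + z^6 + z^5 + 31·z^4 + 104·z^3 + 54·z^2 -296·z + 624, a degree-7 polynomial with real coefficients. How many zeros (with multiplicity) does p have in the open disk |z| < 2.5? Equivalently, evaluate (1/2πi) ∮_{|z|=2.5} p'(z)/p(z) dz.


The zeros of p are: -3, (2 + 3i), (2 - 3i), (-2 + 2i), (-2 - 2i), (1 + 1i), (1 - 1i).
Their magnitudes are: 3, 3.606, 3.606, 2.828, 2.828, 1.414, 1.414.
Zeros with |z| < R = 2.5: (1 + 1i), (1 - 1i).
Count = 2.
By the argument principle, (1/2πi) ∮_{|z|=R} p'(z)/p(z) dz equals exactly this count.

Number of zeros inside |z| < 2.5: 2.


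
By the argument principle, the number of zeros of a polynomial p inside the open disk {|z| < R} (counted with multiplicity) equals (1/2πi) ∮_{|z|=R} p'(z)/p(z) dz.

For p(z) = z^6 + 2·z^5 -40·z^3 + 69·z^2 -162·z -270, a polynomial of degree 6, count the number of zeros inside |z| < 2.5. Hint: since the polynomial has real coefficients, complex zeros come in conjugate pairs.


The zeros of p are: (1 + 2i), (1 - 2i), 3, -1, (-3 + 3i), (-3 - 3i).
Their magnitudes are: 2.236, 2.236, 3, 1, 4.243, 4.243.
Zeros with |z| < R = 2.5: (1 + 2i), (1 - 2i), -1.
Count = 3.
By the argument principle, (1/2πi) ∮_{|z|=R} p'(z)/p(z) dz equals exactly this count.

Number of zeros inside |z| < 2.5: 3.


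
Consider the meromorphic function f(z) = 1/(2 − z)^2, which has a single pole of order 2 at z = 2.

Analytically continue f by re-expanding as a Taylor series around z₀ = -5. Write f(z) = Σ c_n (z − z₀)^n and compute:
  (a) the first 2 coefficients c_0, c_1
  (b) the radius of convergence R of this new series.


Let w = z − z₀, so z = z₀ + w.
Then 2 − z = 2 − (z₀ + w) = (2 − z₀) − w = 7 − w.
f(z) = 1/(7 − w)^2 = (1/(7)^2) · (1 − w/(7))^{−2}.
By the binomial series (1−u)^{−2} = Σ_{n≥0} C(n+1, 1) u^n for |u|<1, with u = w/(7):
  c_n = C(n+1, 1) / (7)^(n+2).
  c_0 = 1/(7)^2 = 1/49.
  c_1 = 2/(7)^3 = 2/343.
The series is valid for |w/d| < 1, i.e. |z − z₀| < |d|.
Radius of convergence: R = |2 − z₀| = |7| = 7 (distance from z₀ to the singularity z = 2).

c_0 = 1/49, c_1 = 2/343; R = 7.


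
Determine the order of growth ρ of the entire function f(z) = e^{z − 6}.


|e^{z − 6}| = e^{Re(1·z) + -6} ≤ e^{1|z|^1 + -6} = e^{1r^1 + -6} on |z| = r, so ρ ≤ 1. Choosing z on |z|=r so that 1·z is real positive (always possible by picking arg z appropriately) gives |f(z)| = e^{1r^1 + -6}, matching the bound. The additive constant -6 does not affect log log M(r) ~ 1·log r. Hence ρ = 1.
Therefore ρ = 1.

Order ρ = 1.


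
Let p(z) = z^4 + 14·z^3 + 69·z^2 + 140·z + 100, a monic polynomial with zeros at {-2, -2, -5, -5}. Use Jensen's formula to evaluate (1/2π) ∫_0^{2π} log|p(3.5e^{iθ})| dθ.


Zeros: -5, -5, -2, -2; r = 3.5.
Inside |z| < r: -2, -2. Outside (|z| ≥ r): -5, -5.
p(0) = 100, so log|p(0)| = log(100) = 4.6052.
Apply Jensen: I(r) = log|p(0)| + Σ_k log(r/|z_k|), summed over zeros inside |z| < r.
  log(r/|z_k|) for z_k = -2: log(3.5/2) = 0.5596
  log(r/|z_k|) for z_k = -2: log(3.5/2) = 0.5596
  Outside zeros (-5, -5) contribute nothing to the Jensen sum.
Sum over inside zeros: 1.1192.
I(r) = log|p(0)| + (inside sum) = 4.6052 + 1.1192 = 5.7244.
Note: since some zeros are outside |z| ≤ r, the simplified n·log(r) form does NOT apply — only the inside zeros contribute.

I(r) ≈ 5.7244.


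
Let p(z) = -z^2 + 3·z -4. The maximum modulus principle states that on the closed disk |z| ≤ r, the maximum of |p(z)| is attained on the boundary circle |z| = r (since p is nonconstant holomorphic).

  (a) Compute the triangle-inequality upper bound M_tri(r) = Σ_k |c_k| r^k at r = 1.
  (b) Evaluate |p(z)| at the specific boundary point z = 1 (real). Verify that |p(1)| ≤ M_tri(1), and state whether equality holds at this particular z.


Coefficients: c_0 = -4, c_1 = 3, c_2 = -1. Radius r = 1.
Part (a). Triangle bound: M_tri(r) = Σ_k |c_k| r^k
  = |-4|·1^0 + |3|·1^1 + |-1|·1^2
  = 4 + 3 + 1 = 8.
This bounds M(r) := max_{|z|=r} |p(z)| from above; equality holds iff all terms c_k z^k can be made to align in phase at a single z on |z|=r.
Part (b). At z = 1 (real, on the circle |z| = r):
  p(1) = (-4)·1^0 + (3)·1^1 + (-1)·1^2 = -2.
  |p(1)| = 2.
Check: |p(1)| = 2 ≤ 8 = M_tri(1). ✓ Equality does not hold at z = 1 (the coefficients have mixed signs, so the terms do not all align in phase there).

M_tri(1) = 8; |p(1)| = 2; equality at z=1: no.


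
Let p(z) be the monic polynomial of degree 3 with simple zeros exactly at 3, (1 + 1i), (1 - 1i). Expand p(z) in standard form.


The polynomial is p(z) = ∏_{α ∈ S} (z − α), where S = {3, (1 + 1i), (1 - 1i)}.
Expanding the product yields: p(z) = z^3 -5·z^2 + 8·z -6.
Note conjugate pairs combine to real quadratics: (z − (1+1i))(z − (1−1i)) = z² − 2z + 2.
The resulting polynomial has degree 3 and real coefficients as required.

p(z) = z^3 -5·z^2 + 8·z -6.


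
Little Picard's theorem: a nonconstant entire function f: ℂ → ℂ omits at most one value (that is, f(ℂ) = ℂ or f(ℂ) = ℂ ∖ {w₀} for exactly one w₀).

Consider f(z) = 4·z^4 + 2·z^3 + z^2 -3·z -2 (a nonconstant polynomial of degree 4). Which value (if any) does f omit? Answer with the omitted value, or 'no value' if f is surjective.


Little Picard bounds the complement of f(ℂ) to at most one point.
For every w ∈ ℂ, the equation p(z) − w = 0 is a nonconstant polynomial in z and hence has at least one root by the fundamental theorem of algebra. So p is surjective onto ℂ, omitting no value.

Omitted value: no value.


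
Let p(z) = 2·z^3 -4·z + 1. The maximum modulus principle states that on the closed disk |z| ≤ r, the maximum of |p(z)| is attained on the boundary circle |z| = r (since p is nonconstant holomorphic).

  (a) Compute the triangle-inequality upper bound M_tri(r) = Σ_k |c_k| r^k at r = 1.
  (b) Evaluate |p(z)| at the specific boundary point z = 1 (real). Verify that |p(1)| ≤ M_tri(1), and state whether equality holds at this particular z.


Coefficients: c_0 = 1, c_1 = -4, c_2 = 0, c_3 = 2. Radius r = 1.
Part (a). Triangle bound: M_tri(r) = Σ_k |c_k| r^k
  = |1|·1^0 + |-4|·1^1 + |0|·1^2 + |2|·1^3
  = 1 + 4 + 0 + 2 = 7.
This bounds M(r) := max_{|z|=r} |p(z)| from above; equality holds iff all terms c_k z^k can be made to align in phase at a single z on |z|=r.
Part (b). At z = 1 (real, on the circle |z| = r):
  p(1) = (1)·1^0 + (-4)·1^1 + (0)·1^2 + (2)·1^3 = -1.
  |p(1)| = 1.
Check: |p(1)| = 1 ≤ 7 = M_tri(1). ✓ Equality does not hold at z = 1 (the coefficients have mixed signs, so the terms do not all align in phase there).

M_tri(1) = 7; |p(1)| = 1; equality at z=1: no.


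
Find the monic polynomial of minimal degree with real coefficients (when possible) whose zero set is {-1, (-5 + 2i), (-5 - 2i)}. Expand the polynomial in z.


The polynomial is p(z) = ∏_{α ∈ S} (z − α), where S = {-1, (-5 + 2i), (-5 - 2i)}.
Expanding the product yields: p(z) = z^3 + 11·z^2 + 39·z + 29.
Note conjugate pairs combine to real quadratics: (z − (-5+2i))(z − (-5−2i)) = z² + 10z + 29.
The resulting polynomial has degree 3 and real coefficients as required.

p(z) = z^3 + 11·z^2 + 39·z + 29.


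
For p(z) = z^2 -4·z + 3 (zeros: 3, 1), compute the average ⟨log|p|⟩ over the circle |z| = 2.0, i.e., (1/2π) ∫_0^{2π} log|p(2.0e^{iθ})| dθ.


Zeros: 1, 3; r = 2.0.
Inside |z| < r: 1. Outside (|z| ≥ r): 3.
p(0) = 3, so log|p(0)| = log(3) = 1.0986.
Apply Jensen: I(r) = log|p(0)| + Σ_k log(r/|z_k|), summed over zeros inside |z| < r.
  log(r/|z_k|) for z_k = 1: log(2.0/1) = 0.6931
  Outside zeros (3) contribute nothing to the Jensen sum.
Sum over inside zeros: 0.6931.
I(r) = log|p(0)| + (inside sum) = 1.0986 + 0.6931 = 1.7918.
Note: since some zeros are outside |z| ≤ r, the simplified n·log(r) form does NOT apply — only the inside zeros contribute.

I(r) ≈ 1.7918.


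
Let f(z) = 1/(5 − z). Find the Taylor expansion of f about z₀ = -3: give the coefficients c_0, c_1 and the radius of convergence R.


Let w = z − z₀, so z = z₀ + w.
Then 5 − z = 5 − (z₀ + w) = (5 − z₀) − w = 8 − w.
f(z) = 1/(8 − w) = (1/(8)) · 1/(1 − w/(8)) = Σ_{n≥0} w^n / (8)^(n+1).
So c_n = 1/(8)^(n+1):
  c_0 = 1/(8)^1 = 1/8.
  c_1 = 1/(8)^2 = 1/64.
The series is valid for |w/d| < 1, i.e. |z − z₀| < |d|.
Radius of convergence: R = |5 − z₀| = |8| = 8 (distance from z₀ to the singularity z = 5).

c_0 = 1/8, c_1 = 1/64; R = 8.


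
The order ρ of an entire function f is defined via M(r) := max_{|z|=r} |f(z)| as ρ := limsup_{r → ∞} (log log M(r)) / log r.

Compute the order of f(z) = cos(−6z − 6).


cos(w) is a linear combination of e^{iw} and e^{−iw} (or e^w, e^{−w} in the hyperbolic case), so |cos(w)| ≤ e^{|w|}. With w = −6z − 6, |w| ≤ 6|z| + 6 = 6r + 6 on |z| = r, giving M(r) ≤ e^{6r + 6}, so ρ ≤ 1. On a suitable ray (z = it for sin/cos; z = t for sinh/cosh, t real → ∞), |cos(−6z − 6)| grows like e^{6|t|}/2, so ρ ≥ 1. Hence ρ = 1.
Therefore ρ = 1.

Order ρ = 1.


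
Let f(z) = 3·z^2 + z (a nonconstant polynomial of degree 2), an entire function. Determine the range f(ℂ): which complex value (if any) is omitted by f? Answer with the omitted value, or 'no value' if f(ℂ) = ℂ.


Little Picard bounds the complement of f(ℂ) to at most one point.
For every w ∈ ℂ, the equation p(z) − w = 0 is a nonconstant polynomial in z and hence has at least one root by the fundamental theorem of algebra. So p is surjective onto ℂ, omitting no value.

Omitted value: no value.


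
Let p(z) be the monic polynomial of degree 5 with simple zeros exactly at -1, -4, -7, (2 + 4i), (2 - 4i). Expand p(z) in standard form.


The polynomial is p(z) = ∏_{α ∈ S} (z − α), where S = {-1, -4, -7, (2 + 4i), (2 - 4i)}.
Expanding the product yields: p(z) = z^5 + 8·z^4 + 11·z^3 + 112·z^2 + 668·z + 560.
Note conjugate pairs combine to real quadratics: (z − (2+4i))(z − (2−4i)) = z² − 4z + 20.
The resulting polynomial has degree 5 and real coefficients as required.

p(z) = z^5 + 8·z^4 + 11·z^3 + 112·z^2 + 668·z + 560.


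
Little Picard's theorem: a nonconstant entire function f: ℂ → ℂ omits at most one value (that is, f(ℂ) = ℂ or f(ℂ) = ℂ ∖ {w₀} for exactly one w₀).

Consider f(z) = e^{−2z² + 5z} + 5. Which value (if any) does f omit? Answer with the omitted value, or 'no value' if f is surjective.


Little Picard bounds the complement of f(ℂ) to at most one point.
The exponent g(z) = −2z² + 5z is a nonconstant polynomial, hence surjective onto ℂ. So e^{g(z)} takes every value in {e^w : w ∈ ℂ} = ℂ ∖ {0}. Adding 5 shifts the range to ℂ ∖ {5}. f omits exactly 5.

Omitted value: 5.


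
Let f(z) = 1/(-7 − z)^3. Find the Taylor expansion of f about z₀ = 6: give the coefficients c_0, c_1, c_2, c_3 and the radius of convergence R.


Let w = z − z₀, so z = z₀ + w.
Then -7 − z = -7 − (z₀ + w) = (-7 − z₀) − w = -13 − w.
f(z) = 1/(-13 − w)^3 = (1/(-13)^3) · (1 − w/(-13))^{−3}.
By the binomial series (1−u)^{−3} = Σ_{n≥0} C(n+2, 2) u^n for |u|<1, with u = w/(-13):
  c_n = C(n+2, 2) / (-13)^(n+3).
  c_0 = 1/(-13)^3 = -1/2197.
  c_1 = 3/(-13)^4 = 3/28561.
  c_2 = 6/(-13)^5 = -6/371293.
  c_3 = 10/(-13)^6 = 10/4826809.
The series is valid for |w/d| < 1, i.e. |z − z₀| < |d|.
Radius of convergence: R = |-7 − z₀| = |-13| = 13 (distance from z₀ to the singularity z = -7).

c_0 = -1/2197, c_1 = 3/28561, c_2 = -6/371293, c_3 = 10/4826809; R = 13.


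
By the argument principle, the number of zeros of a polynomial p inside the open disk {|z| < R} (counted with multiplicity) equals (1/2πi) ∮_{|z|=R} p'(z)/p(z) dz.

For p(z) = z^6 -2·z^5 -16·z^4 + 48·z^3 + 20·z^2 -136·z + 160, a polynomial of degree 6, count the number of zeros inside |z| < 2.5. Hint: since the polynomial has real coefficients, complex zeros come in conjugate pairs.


The zeros of p are: -2, -4, (3 + 1i), (3 - 1i), (1 + 1i), (1 - 1i).
Their magnitudes are: 2, 4, 3.162, 3.162, 1.414, 1.414.
Zeros with |z| < R = 2.5: -2, (1 + 1i), (1 - 1i).
Count = 3.
By the argument principle, (1/2πi) ∮_{|z|=R} p'(z)/p(z) dz equals exactly this count.

Number of zeros inside |z| < 2.5: 3.


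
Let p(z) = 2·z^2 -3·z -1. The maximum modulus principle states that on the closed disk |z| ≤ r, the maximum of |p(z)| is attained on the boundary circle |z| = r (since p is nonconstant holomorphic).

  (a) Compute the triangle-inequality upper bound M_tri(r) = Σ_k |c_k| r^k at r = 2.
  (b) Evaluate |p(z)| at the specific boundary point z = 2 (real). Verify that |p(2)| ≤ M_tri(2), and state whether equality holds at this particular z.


Coefficients: c_0 = -1, c_1 = -3, c_2 = 2. Radius r = 2.
Part (a). Triangle bound: M_tri(r) = Σ_k |c_k| r^k
  = |-1|·2^0 + |-3|·2^1 + |2|·2^2
  = 1 + 6 + 8 = 15.
This bounds M(r) := max_{|z|=r} |p(z)| from above; equality holds iff all terms c_k z^k can be made to align in phase at a single z on |z|=r.
Part (b). At z = 2 (real, on the circle |z| = r):
  p(2) = (-1)·2^0 + (-3)·2^1 + (2)·2^2 = 1.
  |p(2)| = 1.
Check: |p(2)| = 1 ≤ 15 = M_tri(2). ✓ Equality does not hold at z = 2 (the coefficients have mixed signs, so the terms do not all align in phase there).

M_tri(2) = 15; |p(2)| = 1; equality at z=2: no.


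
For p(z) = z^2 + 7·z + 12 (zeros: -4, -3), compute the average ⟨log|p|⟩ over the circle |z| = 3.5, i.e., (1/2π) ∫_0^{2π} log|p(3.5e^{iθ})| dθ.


Zeros: -4, -3; r = 3.5.
Inside |z| < r: -3. Outside (|z| ≥ r): -4.
p(0) = 12, so log|p(0)| = log(12) = 2.4849.
Apply Jensen: I(r) = log|p(0)| + Σ_k log(r/|z_k|), summed over zeros inside |z| < r.
  log(r/|z_k|) for z_k = -3: log(3.5/3) = 0.1542
  Outside zeros (-4) contribute nothing to the Jensen sum.
Sum over inside zeros: 0.1542.
I(r) = log|p(0)| + (inside sum) = 2.4849 + 0.1542 = 2.6391.
Note: since some zeros are outside |z| ≤ r, the simplified n·log(r) form does NOT apply — only the inside zeros contribute.

I(r) ≈ 2.6391.


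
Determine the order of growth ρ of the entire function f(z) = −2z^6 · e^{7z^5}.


M(r) = max_{|z|=r} |-2|·|z|^6·|e^{7z^5}| = 2·r^6 · e^{7r^5} (the factors attain their maxima compatibly on |z|=r). Then log M(r) = log 2 + 6·log r + 7r^5, dominated by the last term, so log log M(r) ~ 5·log r. The polynomial factor -2z^6 contributes only a log r term and does not affect the order. ρ = 5.
Therefore ρ = 5.

Order ρ = 5.


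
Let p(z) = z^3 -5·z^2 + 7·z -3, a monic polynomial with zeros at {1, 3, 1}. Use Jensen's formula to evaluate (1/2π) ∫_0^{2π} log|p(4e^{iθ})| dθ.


Zeros: 1, 1, 3; r = 4.
Inside |z| < r: 1, 1, 3. Outside (|z| ≥ r): ∅.
p(0) = -3, so log|p(0)| = log(3) = 1.0986.
Apply Jensen: I(r) = log|p(0)| + Σ_k log(r/|z_k|), summed over zeros inside |z| < r.
  log(r/|z_k|) for z_k = 1: log(4/1) = 1.3863
  log(r/|z_k|) for z_k = 3: log(4/3) = 0.2877
  log(r/|z_k|) for z_k = 1: log(4/1) = 1.3863
Sum over inside zeros: 3.0603.
I(r) = log|p(0)| + (inside sum) = 1.0986 + 3.0603 = 4.1589.
Closed form (all zeros inside, monic): I(r) = n·log(r) = 3·log(4) = 4.1589. ✓

I(r) ≈ 4.1589.


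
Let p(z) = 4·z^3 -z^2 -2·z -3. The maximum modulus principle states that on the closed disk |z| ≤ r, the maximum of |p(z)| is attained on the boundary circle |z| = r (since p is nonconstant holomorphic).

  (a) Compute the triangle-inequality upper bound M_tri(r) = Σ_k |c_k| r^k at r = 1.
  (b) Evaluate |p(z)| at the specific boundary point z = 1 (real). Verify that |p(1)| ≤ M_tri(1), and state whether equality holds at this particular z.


Coefficients: c_0 = -3, c_1 = -2, c_2 = -1, c_3 = 4. Radius r = 1.
Part (a). Triangle bound: M_tri(r) = Σ_k |c_k| r^k
  = |-3|·1^0 + |-2|·1^1 + |-1|·1^2 + |4|·1^3
  = 3 + 2 + 1 + 4 = 10.
This bounds M(r) := max_{|z|=r} |p(z)| from above; equality holds iff all terms c_k z^k can be made to align in phase at a single z on |z|=r.
Part (b). At z = 1 (real, on the circle |z| = r):
  p(1) = (-3)·1^0 + (-2)·1^1 + (-1)·1^2 + (4)·1^3 = -2.
  |p(1)| = 2.
Check: |p(1)| = 2 ≤ 10 = M_tri(1). ✓ Equality does not hold at z = 1 (the coefficients have mixed signs, so the terms do not all align in phase there).

M_tri(1) = 10; |p(1)| = 2; equality at z=1: no.


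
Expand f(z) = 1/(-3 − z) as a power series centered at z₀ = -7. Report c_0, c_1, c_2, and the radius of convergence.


Let w = z − z₀, so z = z₀ + w.
Then -3 − z = -3 − (z₀ + w) = (-3 − z₀) − w = 4 − w.
f(z) = 1/(4 − w) = (1/(4)) · 1/(1 − w/(4)) = Σ_{n≥0} w^n / (4)^(n+1).
So c_n = 1/(4)^(n+1):
  c_0 = 1/(4)^1 = 1/4.
  c_1 = 1/(4)^2 = 1/16.
  c_2 = 1/(4)^3 = 1/64.
The series is valid for |w/d| < 1, i.e. |z − z₀| < |d|.
Radius of convergence: R = |-3 − z₀| = |4| = 4 (distance from z₀ to the singularity z = -3).

c_0 = 1/4, c_1 = 1/16, c_2 = 1/64; R = 4.


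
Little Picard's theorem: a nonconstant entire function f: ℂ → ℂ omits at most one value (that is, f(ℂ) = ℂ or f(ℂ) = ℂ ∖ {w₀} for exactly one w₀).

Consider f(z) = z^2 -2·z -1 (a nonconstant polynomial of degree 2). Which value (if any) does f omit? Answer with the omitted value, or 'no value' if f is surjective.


Little Picard bounds the complement of f(ℂ) to at most one point.
For every w ∈ ℂ, the equation p(z) − w = 0 is a nonconstant polynomial in z and hence has at least one root by the fundamental theorem of algebra. So p is surjective onto ℂ, omitting no value.

Omitted value: no value.


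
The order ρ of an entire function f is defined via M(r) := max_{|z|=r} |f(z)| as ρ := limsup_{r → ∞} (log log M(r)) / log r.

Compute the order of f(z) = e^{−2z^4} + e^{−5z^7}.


Each summand is entire of order 4 and 7 respectively (as in the single-exponential case). The order of a sum is at most the max of the orders, so ρ ≤ 7. For the lower bound: on |z|=r choose arg z so that -5z^7 is real positive; then |e^{-5z^7}| = e^{5r^7} while |e^{-2z^4}| ≤ e^{2r^4} = o(e^{5r^7}). So |f| ≥ e^{5r^7}(1 − o(1)) and ρ ≥ 7. Hence ρ = max(4, 7) = 7.
Therefore ρ = 7.

Order ρ = 7.


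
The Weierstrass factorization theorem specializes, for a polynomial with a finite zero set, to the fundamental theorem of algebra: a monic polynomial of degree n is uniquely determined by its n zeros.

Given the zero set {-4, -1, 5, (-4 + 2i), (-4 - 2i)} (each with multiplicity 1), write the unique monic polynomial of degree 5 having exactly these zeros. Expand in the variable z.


The polynomial is p(z) = ∏_{α ∈ S} (z − α), where S = {-4, -1, 5, (-4 + 2i), (-4 - 2i)}.
Expanding the product yields: p(z) = z^5 + 8·z^4 -z^3 -188·z^2 -580·z -400.
Note conjugate pairs combine to real quadratics: (z − (-4+2i))(z − (-4−2i)) = z² + 8z + 20.
The resulting polynomial has degree 5 and real coefficients as required.

p(z) = z^5 + 8·z^4 -z^3 -188·z^2 -580·z -400.


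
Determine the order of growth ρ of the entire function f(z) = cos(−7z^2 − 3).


Write cos(w) = (e^{iw} ± e^{−iw})/(2 or 2i), so |cos(w)| ≤ e^{|w|}. With w = −7z^2 − 3, |w| ≤ 7r^2 + 3 on |z|=r, giving M(r) ≤ e^{7r^2 + 3} and ρ ≤ 2. For the lower bound, choose z on |z|=r with -7z^2 purely imaginary of modulus 7r^2; then |cos(−7z^2 − 3)| grows like e^{7r^2}/2, so ρ ≥ 2. Hence ρ = 2.
Therefore ρ = 2.

Order ρ = 2.


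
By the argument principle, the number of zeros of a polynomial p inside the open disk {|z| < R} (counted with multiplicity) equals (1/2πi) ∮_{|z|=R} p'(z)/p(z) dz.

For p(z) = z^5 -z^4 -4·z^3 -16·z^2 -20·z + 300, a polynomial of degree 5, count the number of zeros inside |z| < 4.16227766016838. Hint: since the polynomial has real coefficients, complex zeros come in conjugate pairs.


The zeros of p are: (-1 + 3i), (-1 - 3i), (3 + 1i), (3 - 1i), -3.
Their magnitudes are: 3.162, 3.162, 3.162, 3.162, 3.
Zeros with |z| < R = 4.16227766016838: (-1 + 3i), (-1 - 3i), (3 + 1i), (3 - 1i), -3.
Count = 5.
By the argument principle, (1/2πi) ∮_{|z|=R} p'(z)/p(z) dz equals exactly this count.

Number of zeros inside |z| < 4.16227766016838: 5.


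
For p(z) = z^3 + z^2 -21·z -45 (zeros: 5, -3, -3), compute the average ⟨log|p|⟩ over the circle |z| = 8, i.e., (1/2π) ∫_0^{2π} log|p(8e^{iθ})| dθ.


Zeros: -3, -3, 5; r = 8.
Inside |z| < r: -3, -3, 5. Outside (|z| ≥ r): ∅.
p(0) = -45, so log|p(0)| = log(45) = 3.8067.
Apply Jensen: I(r) = log|p(0)| + Σ_k log(r/|z_k|), summed over zeros inside |z| < r.
  log(r/|z_k|) for z_k = 5: log(8/5) = 0.4700
  log(r/|z_k|) for z_k = -3: log(8/3) = 0.9808
  log(r/|z_k|) for z_k = -3: log(8/3) = 0.9808
Sum over inside zeros: 2.4317.
I(r) = log|p(0)| + (inside sum) = 3.8067 + 2.4317 = 6.2383.
Closed form (all zeros inside, monic): I(r) = n·log(r) = 3·log(8) = 6.2383. ✓

I(r) ≈ 6.2383.


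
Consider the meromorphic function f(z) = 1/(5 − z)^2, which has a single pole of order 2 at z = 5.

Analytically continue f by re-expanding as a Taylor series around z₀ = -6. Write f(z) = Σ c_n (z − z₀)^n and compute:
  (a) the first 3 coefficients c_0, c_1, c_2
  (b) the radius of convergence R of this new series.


Let w = z − z₀, so z = z₀ + w.
Then 5 − z = 5 − (z₀ + w) = (5 − z₀) − w = 11 − w.
f(z) = 1/(11 − w)^2 = (1/(11)^2) · (1 − w/(11))^{−2}.
By the binomial series (1−u)^{−2} = Σ_{n≥0} C(n+1, 1) u^n for |u|<1, with u = w/(11):
  c_n = C(n+1, 1) / (11)^(n+2).
  c_0 = 1/(11)^2 = 1/121.
  c_1 = 2/(11)^3 = 2/1331.
  c_2 = 3/(11)^4 = 3/14641.
The series is valid for |w/d| < 1, i.e. |z − z₀| < |d|.
Radius of convergence: R = |5 − z₀| = |11| = 11 (distance from z₀ to the singularity z = 5).

c_0 = 1/121, c_1 = 2/1331, c_2 = 3/14641; R = 11.


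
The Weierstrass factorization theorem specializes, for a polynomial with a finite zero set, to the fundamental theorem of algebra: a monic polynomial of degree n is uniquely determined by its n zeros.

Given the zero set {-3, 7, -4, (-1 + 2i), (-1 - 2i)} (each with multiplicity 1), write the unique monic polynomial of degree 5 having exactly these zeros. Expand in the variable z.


The polynomial is p(z) = ∏_{α ∈ S} (z − α), where S = {-3, 7, -4, (-1 + 2i), (-1 - 2i)}.
Expanding the product yields: p(z) = z^5 + 2·z^4 -32·z^3 -158·z^2 -353·z -420.
Note conjugate pairs combine to real quadratics: (z − (-1+2i))(z − (-1−2i)) = z² + 2z + 5.
The resulting polynomial has degree 5 and real coefficients as required.

p(z) = z^5 + 2·z^4 -32·z^3 -158·z^2 -353·z -420.


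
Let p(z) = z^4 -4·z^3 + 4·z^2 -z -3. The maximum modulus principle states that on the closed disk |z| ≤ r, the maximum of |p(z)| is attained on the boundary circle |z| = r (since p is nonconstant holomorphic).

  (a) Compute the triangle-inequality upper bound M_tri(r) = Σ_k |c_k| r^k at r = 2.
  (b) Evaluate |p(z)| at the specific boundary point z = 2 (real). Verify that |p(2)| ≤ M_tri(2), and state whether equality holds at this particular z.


Coefficients: c_0 = -3, c_1 = -1, c_2 = 4, c_3 = -4, c_4 = 1. Radius r = 2.
Part (a). Triangle bound: M_tri(r) = Σ_k |c_k| r^k
  = |-3|·2^0 + |-1|·2^1 + |4|·2^2 + |-4|·2^3 + |1|·2^4
  = 3 + 2 + 16 + 32 + 16 = 69.
This bounds M(r) := max_{|z|=r} |p(z)| from above; equality holds iff all terms c_k z^k can be made to align in phase at a single z on |z|=r.
Part (b). At z = 2 (real, on the circle |z| = r):
  p(2) = (-3)·2^0 + (-1)·2^1 + (4)·2^2 + (-4)·2^3 + (1)·2^4 = -5.
  |p(2)| = 5.
Check: |p(2)| = 5 ≤ 69 = M_tri(2). ✓ Equality does not hold at z = 2 (the coefficients have mixed signs, so the terms do not all align in phase there).

M_tri(2) = 69; |p(2)| = 5; equality at z=2: no.


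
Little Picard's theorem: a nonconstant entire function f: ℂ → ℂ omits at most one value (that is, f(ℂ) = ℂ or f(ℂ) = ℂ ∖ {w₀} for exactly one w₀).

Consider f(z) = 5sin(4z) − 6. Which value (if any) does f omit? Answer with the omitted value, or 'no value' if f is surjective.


Little Picard bounds the complement of f(ℂ) to at most one point.
sin is entire and surjective onto ℂ: for every w ∈ ℂ, sin(ζ) = w has a solution ζ ∈ ℂ (e.g., via the complex inverse arcsin). With ζ = 4z this gives z = ζ/(4). Then 5·sin(4z) takes every value in 5·ℂ = ℂ, and adding -6 is a bijection of ℂ. So f is surjective and omits no value. (Note: only on the real line is sin bounded by [−1, 1].)

Omitted value: no value.


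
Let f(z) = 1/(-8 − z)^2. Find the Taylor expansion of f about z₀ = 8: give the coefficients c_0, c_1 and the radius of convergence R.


Let w = z − z₀, so z = z₀ + w.
Then -8 − z = -8 − (z₀ + w) = (-8 − z₀) − w = -16 − w.
f(z) = 1/(-16 − w)^2 = (1/(-16)^2) · (1 − w/(-16))^{−2}.
By the binomial series (1−u)^{−2} = Σ_{n≥0} C(n+1, 1) u^n for |u|<1, with u = w/(-16):
  c_n = C(n+1, 1) / (-16)^(n+2).
  c_0 = 1/(-16)^2 = 1/256.
  c_1 = 2/(-16)^3 = -1/2048.
The series is valid for |w/d| < 1, i.e. |z − z₀| < |d|.
Radius of convergence: R = |-8 − z₀| = |-16| = 16 (distance from z₀ to the singularity z = -8).

c_0 = 1/256, c_1 = -1/2048; R = 16.


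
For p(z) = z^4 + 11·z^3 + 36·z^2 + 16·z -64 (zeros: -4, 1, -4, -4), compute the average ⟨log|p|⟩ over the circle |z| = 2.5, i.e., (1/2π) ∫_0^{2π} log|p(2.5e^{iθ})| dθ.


Zeros: -4, -4, -4, 1; r = 2.5.
Inside |z| < r: 1. Outside (|z| ≥ r): -4, -4, -4.
p(0) = -64, so log|p(0)| = log(64) = 4.1589.
Apply Jensen: I(r) = log|p(0)| + Σ_k log(r/|z_k|), summed over zeros inside |z| < r.
  log(r/|z_k|) for z_k = 1: log(2.5/1) = 0.9163
  Outside zeros (-4, -4, -4) contribute nothing to the Jensen sum.
Sum over inside zeros: 0.9163.
I(r) = log|p(0)| + (inside sum) = 4.1589 + 0.9163 = 5.0752.
Note: since some zeros are outside |z| ≤ r, the simplified n·log(r) form does NOT apply — only the inside zeros contribute.

I(r) ≈ 5.0752.


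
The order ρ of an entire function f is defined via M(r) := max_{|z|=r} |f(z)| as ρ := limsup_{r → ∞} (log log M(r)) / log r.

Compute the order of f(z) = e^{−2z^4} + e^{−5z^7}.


Each summand is entire of order 4 and 7 respectively (as in the single-exponential case). The order of a sum is at most the max of the orders, so ρ ≤ 7. For the lower bound: on |z|=r choose arg z so that -5z^7 is real positive; then |e^{-5z^7}| = e^{5r^7} while |e^{-2z^4}| ≤ e^{2r^4} = o(e^{5r^7}). So |f| ≥ e^{5r^7}(1 − o(1)) and ρ ≥ 7. Hence ρ = max(4, 7) = 7.
Therefore ρ = 7.

Order ρ = 7.


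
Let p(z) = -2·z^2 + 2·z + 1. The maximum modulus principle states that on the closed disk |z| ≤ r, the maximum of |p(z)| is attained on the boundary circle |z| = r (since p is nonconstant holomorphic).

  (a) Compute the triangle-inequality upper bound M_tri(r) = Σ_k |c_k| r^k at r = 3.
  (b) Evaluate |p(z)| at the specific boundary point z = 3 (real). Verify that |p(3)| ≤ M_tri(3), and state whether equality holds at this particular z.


Coefficients: c_0 = 1, c_1 = 2, c_2 = -2. Radius r = 3.
Part (a). Triangle bound: M_tri(r) = Σ_k |c_k| r^k
  = |1|·3^0 + |2|·3^1 + |-2|·3^2
  = 1 + 6 + 18 = 25.
This bounds M(r) := max_{|z|=r} |p(z)| from above; equality holds iff all terms c_k z^k can be made to align in phase at a single z on |z|=r.
Part (b). At z = 3 (real, on the circle |z| = r):
  p(3) = (1)·3^0 + (2)·3^1 + (-2)·3^2 = -11.
  |p(3)| = 11.
Check: |p(3)| = 11 ≤ 25 = M_tri(3). ✓ Equality does not hold at z = 3 (the coefficients have mixed signs, so the terms do not all align in phase there).

M_tri(3) = 25; |p(3)| = 11; equality at z=3: no.


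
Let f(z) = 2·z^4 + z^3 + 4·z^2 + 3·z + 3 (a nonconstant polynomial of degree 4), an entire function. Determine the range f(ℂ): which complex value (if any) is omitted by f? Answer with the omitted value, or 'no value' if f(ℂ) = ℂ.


Little Picard bounds the complement of f(ℂ) to at most one point.
For every w ∈ ℂ, the equation p(z) − w = 0 is a nonconstant polynomial in z and hence has at least one root by the fundamental theorem of algebra. So p is surjective onto ℂ, omitting no value.

Omitted value: no value.


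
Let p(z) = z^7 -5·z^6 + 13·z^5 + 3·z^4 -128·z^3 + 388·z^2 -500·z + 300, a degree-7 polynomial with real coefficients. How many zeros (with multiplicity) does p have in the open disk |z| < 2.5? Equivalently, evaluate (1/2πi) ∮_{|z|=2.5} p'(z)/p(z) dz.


The zeros of p are: (1 + 3i), (1 - 3i), (1 + 1i), (1 - 1i), -3, (2 + 1i), (2 - 1i).
Their magnitudes are: 3.162, 3.162, 1.414, 1.414, 3, 2.236, 2.236.
Zeros with |z| < R = 2.5: (1 + 1i), (1 - 1i), (2 + 1i), (2 - 1i).
Count = 4.
By the argument principle, (1/2πi) ∮_{|z|=R} p'(z)/p(z) dz equals exactly this count.

Number of zeros inside |z| < 2.5: 4.


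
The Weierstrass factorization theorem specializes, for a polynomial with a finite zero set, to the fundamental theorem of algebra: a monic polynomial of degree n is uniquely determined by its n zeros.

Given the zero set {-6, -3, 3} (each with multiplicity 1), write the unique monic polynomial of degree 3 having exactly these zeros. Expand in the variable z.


The polynomial is p(z) = ∏_{α ∈ S} (z − α), where S = {-6, -3, 3}.
Expanding the product yields: p(z) = z^3 + 6·z^2 -9·z -54.
The resulting polynomial has degree 3 and real coefficients as required.

p(z) = z^3 + 6·z^2 -9·z -54.


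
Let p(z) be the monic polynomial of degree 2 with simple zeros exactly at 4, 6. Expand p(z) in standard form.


The polynomial is p(z) = ∏_{α ∈ S} (z − α), where S = {4, 6}.
Expanding the product yields: p(z) = z^2 -10·z + 24.
The resulting polynomial has degree 2 and real coefficients as required.

p(z) = z^2 -10·z + 24.


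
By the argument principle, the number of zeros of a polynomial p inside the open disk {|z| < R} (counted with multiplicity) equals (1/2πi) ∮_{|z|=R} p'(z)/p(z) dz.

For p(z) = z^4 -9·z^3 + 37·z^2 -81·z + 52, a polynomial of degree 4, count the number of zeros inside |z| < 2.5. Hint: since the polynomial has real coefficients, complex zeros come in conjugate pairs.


The zeros of p are: 4, (2 + 3i), (2 - 3i), 1.
Their magnitudes are: 4, 3.606, 3.606, 1.
Zeros with |z| < R = 2.5: 1.
Count = 1.
By the argument principle, (1/2πi) ∮_{|z|=R} p'(z)/p(z) dz equals exactly this count.

Number of zeros inside |z| < 2.5: 1.


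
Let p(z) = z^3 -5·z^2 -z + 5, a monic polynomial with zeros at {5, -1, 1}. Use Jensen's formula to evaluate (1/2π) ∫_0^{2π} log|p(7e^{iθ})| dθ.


Zeros: -1, 1, 5; r = 7.
Inside |z| < r: -1, 1, 5. Outside (|z| ≥ r): ∅.
p(0) = 5, so log|p(0)| = log(5) = 1.6094.
Apply Jensen: I(r) = log|p(0)| + Σ_k log(r/|z_k|), summed over zeros inside |z| < r.
  log(r/|z_k|) for z_k = 5: log(7/5) = 0.3365
  log(r/|z_k|) for z_k = -1: log(7/1) = 1.9459
  log(r/|z_k|) for z_k = 1: log(7/1) = 1.9459
Sum over inside zeros: 4.2283.
I(r) = log|p(0)| + (inside sum) = 1.6094 + 4.2283 = 5.8377.
Closed form (all zeros inside, monic): I(r) = n·log(r) = 3·log(7) = 5.8377. ✓

I(r) ≈ 5.8377.


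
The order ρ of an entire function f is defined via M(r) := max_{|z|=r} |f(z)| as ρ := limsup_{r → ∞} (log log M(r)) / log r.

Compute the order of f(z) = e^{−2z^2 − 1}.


|e^{−2z^2 − 1}| = e^{Re(-2·z^2) + -1} ≤ e^{2|z|^2 + -1} = e^{2r^2 + -1} on |z| = r, so ρ ≤ 2. Choosing z on |z|=r so that -2·z^2 is real positive (always possible by picking arg z appropriately) gives |f(z)| = e^{2r^2 + -1}, matching the bound. The additive constant -1 does not affect log log M(r) ~ 2·log r. Hence ρ = 2.
Therefore ρ = 2.

Order ρ = 2.


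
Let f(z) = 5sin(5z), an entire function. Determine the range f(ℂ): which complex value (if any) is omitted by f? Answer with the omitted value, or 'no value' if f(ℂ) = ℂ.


Little Picard bounds the complement of f(ℂ) to at most one point.
sin is entire and surjective onto ℂ: for every w ∈ ℂ, sin(ζ) = w has a solution ζ ∈ ℂ (e.g., via the complex inverse arcsin). With ζ = 5z this gives z = ζ/(5). Then 5·sin(5z) takes every value in 5·ℂ = ℂ, and adding 0 is a bijection of ℂ. So f is surjective and omits no value. (Note: only on the real line is sin bounded by [−1, 1].)

Omitted value: no value.


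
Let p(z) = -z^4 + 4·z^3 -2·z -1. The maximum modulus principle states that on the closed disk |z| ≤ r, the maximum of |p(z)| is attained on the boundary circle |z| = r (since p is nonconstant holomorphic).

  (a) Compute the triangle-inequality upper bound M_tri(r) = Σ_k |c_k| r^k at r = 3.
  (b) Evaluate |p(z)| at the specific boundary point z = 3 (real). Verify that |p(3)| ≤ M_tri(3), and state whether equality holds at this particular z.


Coefficients: c_0 = -1, c_1 = -2, c_2 = 0, c_3 = 4, c_4 = -1. Radius r = 3.
Part (a). Triangle bound: M_tri(r) = Σ_k |c_k| r^k
  = |-1|·3^0 + |-2|·3^1 + |0|·3^2 + |4|·3^3 + |-1|·3^4
  = 1 + 6 + 0 + 108 + 81 = 196.
This bounds M(r) := max_{|z|=r} |p(z)| from above; equality holds iff all terms c_k z^k can be made to align in phase at a single z on |z|=r.
Part (b). At z = 3 (real, on the circle |z| = r):
  p(3) = (-1)·3^0 + (-2)·3^1 + (0)·3^2 + (4)·3^3 + (-1)·3^4 = 20.
  |p(3)| = 20.
Check: |p(3)| = 20 ≤ 196 = M_tri(3). ✓ Equality does not hold at z = 3 (the coefficients have mixed signs, so the terms do not all align in phase there).

M_tri(3) = 196; |p(3)| = 20; equality at z=3: no.


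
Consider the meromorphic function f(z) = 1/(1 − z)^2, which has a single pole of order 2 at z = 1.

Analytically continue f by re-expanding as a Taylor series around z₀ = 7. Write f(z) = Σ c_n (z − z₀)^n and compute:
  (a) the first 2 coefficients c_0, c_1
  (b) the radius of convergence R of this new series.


Let w = z − z₀, so z = z₀ + w.
Then 1 − z = 1 − (z₀ + w) = (1 − z₀) − w = -6 − w.
f(z) = 1/(-6 − w)^2 = (1/(-6)^2) · (1 − w/(-6))^{−2}.
By the binomial series (1−u)^{−2} = Σ_{n≥0} C(n+1, 1) u^n for |u|<1, with u = w/(-6):
  c_n = C(n+1, 1) / (-6)^(n+2).
  c_0 = 1/(-6)^2 = 1/36.
  c_1 = 2/(-6)^3 = -1/108.
The series is valid for |w/d| < 1, i.e. |z − z₀| < |d|.
Radius of convergence: R = |1 − z₀| = |-6| = 6 (distance from z₀ to the singularity z = 1).

c_0 = 1/36, c_1 = -1/108; R = 6.


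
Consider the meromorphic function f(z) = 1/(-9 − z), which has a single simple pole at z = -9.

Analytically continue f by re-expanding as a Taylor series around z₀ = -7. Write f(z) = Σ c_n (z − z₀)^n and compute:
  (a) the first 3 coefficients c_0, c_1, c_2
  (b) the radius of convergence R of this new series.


Let w = z − z₀, so z = z₀ + w.
Then -9 − z = -9 − (z₀ + w) = (-9 − z₀) − w = -2 − w.
f(z) = 1/(-2 − w) = (1/(-2)) · 1/(1 − w/(-2)) = Σ_{n≥0} w^n / (-2)^(n+1).
So c_n = 1/(-2)^(n+1):
  c_0 = 1/(-2)^1 = -1/2.
  c_1 = 1/(-2)^2 = 1/4.
  c_2 = 1/(-2)^3 = -1/8.
The series is valid for |w/d| < 1, i.e. |z − z₀| < |d|.
Radius of convergence: R = |-9 − z₀| = |-2| = 2 (distance from z₀ to the singularity z = -9).

c_0 = -1/2, c_1 = 1/4, c_2 = -1/8; R = 2.


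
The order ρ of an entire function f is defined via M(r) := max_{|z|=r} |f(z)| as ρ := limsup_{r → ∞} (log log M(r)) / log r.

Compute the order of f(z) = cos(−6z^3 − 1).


Write cos(w) = (e^{iw} ± e^{−iw})/(2 or 2i), so |cos(w)| ≤ e^{|w|}. With w = −6z^3 − 1, |w| ≤ 6r^3 + 1 on |z|=r, giving M(r) ≤ e^{6r^3 + 1} and ρ ≤ 3. For the lower bound, choose z on |z|=r with -6z^3 purely imaginary of modulus 6r^3; then |cos(−6z^3 − 1)| grows like e^{6r^3}/2, so ρ ≥ 3. Hence ρ = 3.
Therefore ρ = 3.

Order ρ = 3.


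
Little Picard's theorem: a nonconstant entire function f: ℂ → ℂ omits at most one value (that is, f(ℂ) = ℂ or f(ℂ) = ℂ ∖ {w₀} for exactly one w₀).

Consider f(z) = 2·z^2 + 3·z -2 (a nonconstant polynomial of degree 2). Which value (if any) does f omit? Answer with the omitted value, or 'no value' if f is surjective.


Little Picard bounds the complement of f(ℂ) to at most one point.
For every w ∈ ℂ, the equation p(z) − w = 0 is a nonconstant polynomial in z and hence has at least one root by the fundamental theorem of algebra. So p is surjective onto ℂ, omitting no value.

Omitted value: no value.


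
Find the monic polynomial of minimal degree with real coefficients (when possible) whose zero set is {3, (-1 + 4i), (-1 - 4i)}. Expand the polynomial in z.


The polynomial is p(z) = ∏_{α ∈ S} (z − α), where S = {3, (-1 + 4i), (-1 - 4i)}.
Expanding the product yields: p(z) = z^3 -z^2 + 11·z -51.
Note conjugate pairs combine to real quadratics: (z − (-1+4i))(z − (-1−4i)) = z² + 2z + 17.
The resulting polynomial has degree 3 and real coefficients as required.

p(z) = z^3 -z^2 + 11·z -51.


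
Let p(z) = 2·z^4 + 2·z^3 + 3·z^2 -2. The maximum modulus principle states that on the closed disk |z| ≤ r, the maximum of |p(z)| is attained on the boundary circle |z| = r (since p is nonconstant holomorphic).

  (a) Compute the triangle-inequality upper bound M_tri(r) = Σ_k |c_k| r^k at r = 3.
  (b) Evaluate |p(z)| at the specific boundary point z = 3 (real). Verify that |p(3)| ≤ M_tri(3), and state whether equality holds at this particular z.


Coefficients: c_0 = -2, c_1 = 0, c_2 = 3, c_3 = 2, c_4 = 2. Radius r = 3.
Part (a). Triangle bound: M_tri(r) = Σ_k |c_k| r^k
  = |-2|·3^0 + |0|·3^1 + |3|·3^2 + |2|·3^3 + |2|·3^4
  = 2 + 0 + 27 + 54 + 162 = 245.
This bounds M(r) := max_{|z|=r} |p(z)| from above; equality holds iff all terms c_k z^k can be made to align in phase at a single z on |z|=r.
Part (b). At z = 3 (real, on the circle |z| = r):
  p(3) = (-2)·3^0 + (0)·3^1 + (3)·3^2 + (2)·3^3 + (2)·3^4 = 241.
  |p(3)| = 241.
Check: |p(3)| = 241 ≤ 245 = M_tri(3). ✓ Equality does not hold at z = 3 (the coefficients have mixed signs, so the terms do not all align in phase there).

M_tri(3) = 245; |p(3)| = 241; equality at z=3: no.


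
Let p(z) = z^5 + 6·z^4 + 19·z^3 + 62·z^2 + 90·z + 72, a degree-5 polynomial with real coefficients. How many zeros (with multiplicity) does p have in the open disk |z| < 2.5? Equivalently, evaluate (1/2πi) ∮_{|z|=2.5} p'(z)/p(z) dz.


The zeros of p are: (0 + 3i), (0 - 3i), -4, (-1 + 1i), (-1 - 1i).
Their magnitudes are: 3, 3, 4, 1.414, 1.414.
Zeros with |z| < R = 2.5: (-1 + 1i), (-1 - 1i).
Count = 2.
By the argument principle, (1/2πi) ∮_{|z|=R} p'(z)/p(z) dz equals exactly this count.

Number of zeros inside |z| < 2.5: 2.


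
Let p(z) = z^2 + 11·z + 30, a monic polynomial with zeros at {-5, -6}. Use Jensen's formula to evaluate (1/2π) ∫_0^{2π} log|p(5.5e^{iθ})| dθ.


Zeros: -6, -5; r = 5.5.
Inside |z| < r: -5. Outside (|z| ≥ r): -6.
p(0) = 30, so log|p(0)| = log(30) = 3.4012.
Apply Jensen: I(r) = log|p(0)| + Σ_k log(r/|z_k|), summed over zeros inside |z| < r.
  log(r/|z_k|) for z_k = -5: log(5.5/5) = 0.0953
  Outside zeros (-6) contribute nothing to the Jensen sum.
Sum over inside zeros: 0.0953.
I(r) = log|p(0)| + (inside sum) = 3.4012 + 0.0953 = 3.4965.
Note: since some zeros are outside |z| ≤ r, the simplified n·log(r) form does NOT apply — only the inside zeros contribute.

I(r) ≈ 3.4965.


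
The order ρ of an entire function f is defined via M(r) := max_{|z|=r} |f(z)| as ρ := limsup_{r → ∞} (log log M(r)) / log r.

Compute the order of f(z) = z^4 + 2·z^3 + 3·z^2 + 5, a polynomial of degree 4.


|f(z)| ≤ Σ|c_k|·r^k = O(r^4) as r → ∞. Polynomial growth is O(e^{r^ε}) for every ε > 0 (since r^4/e^{r^ε} → 0), so ρ ≤ ε for all ε > 0, i.e. ρ = 0. Every nonconstant polynomial has order 0.
Therefore ρ = 0.

Order ρ = 0.


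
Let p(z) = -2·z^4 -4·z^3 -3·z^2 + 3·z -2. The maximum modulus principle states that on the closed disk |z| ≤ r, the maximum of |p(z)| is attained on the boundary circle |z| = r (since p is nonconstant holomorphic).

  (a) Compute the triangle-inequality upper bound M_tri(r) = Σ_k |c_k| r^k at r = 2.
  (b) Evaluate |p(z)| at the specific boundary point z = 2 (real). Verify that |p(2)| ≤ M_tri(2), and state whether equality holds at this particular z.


Coefficients: c_0 = -2, c_1 = 3, c_2 = -3, c_3 = -4, c_4 = -2. Radius r = 2.
Part (a). Triangle bound: M_tri(r) = Σ_k |c_k| r^k
  = |-2|·2^0 + |3|·2^1 + |-3|·2^2 + |-4|·2^3 + |-2|·2^4
  = 2 + 6 + 12 + 32 + 32 = 84.
This bounds M(r) := max_{|z|=r} |p(z)| from above; equality holds iff all terms c_k z^k can be made to align in phase at a single z on |z|=r.
Part (b). At z = 2 (real, on the circle |z| = r):
  p(2) = (-2)·2^0 + (3)·2^1 + (-3)·2^2 + (-4)·2^3 + (-2)·2^4 = -72.
  |p(2)| = 72.
Check: |p(2)| = 72 ≤ 84 = M_tri(2). ✓ Equality does not hold at z = 2 (the coefficients have mixed signs, so the terms do not all align in phase there).

M_tri(2) = 84; |p(2)| = 72; equality at z=2: no.
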